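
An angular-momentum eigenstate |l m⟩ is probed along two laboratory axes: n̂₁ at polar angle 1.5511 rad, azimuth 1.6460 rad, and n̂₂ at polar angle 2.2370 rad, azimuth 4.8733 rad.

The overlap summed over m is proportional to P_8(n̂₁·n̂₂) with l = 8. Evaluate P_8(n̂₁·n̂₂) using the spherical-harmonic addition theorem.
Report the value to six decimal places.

0.006723

Summing Y*_{l m}(θ₁,φ₁)·Y_{l m}(θ₂,φ₂) over m ∈ [−8, 8]; prefactor 4π/(2·8+1) = 0.739198:
  term(m=-8) = (0.029961, -0.024510)   from Y*(Ω₁)=(0.424268, 0.291273), Y(Ω₂)=(0.021040, -0.072214)
  term(m=-7) = (0.007916, -0.005415)   from Y*(Ω₁)=(0.020374, -0.035060), Y(Ω₂)=(0.213536, 0.101684)
  term(m=-6) = (-0.136781, 0.077273)   from Y*(Ω₁)=(0.336380, 0.162997), Y(Ω₂)=(-0.239157, 0.345607)
  term(m=-5) = (-0.017946, 0.008199)   from Y*(Ω₁)=(0.017592, -0.044559), Y(Ω₂)=(-0.296758, -0.285600)
  term(m=-4) = (0.022458, -0.008016)   from Y*(Ω₁)=(0.319597, 0.099148), Y(Ω₂)=(0.057004, -0.042765)
  term(m=-3) = (-0.016186, 0.004256)   from Y*(Ω₁)=(0.011500, -0.050103), Y(Ω₂)=(-0.151130, -0.288367)
  term(m=-2) = (0.080593, -0.013952)   from Y*(Ω₁)=(0.314709, 0.047695), Y(Ω₂)=(0.243769, -0.081276)
  term(m=-1) = (-0.011575, 0.000994)   from Y*(Ω₁)=(0.003975, -0.052763), Y(Ω₂)=(-0.035177, -0.216722)
  term(m=+0) = (0.092215, 0.000000)   from Y*(Ω₁)=(0.313605, -0.000000), Y(Ω₂)=(0.294048, 0.000000)
  term(m=+1) = (-0.011575, -0.000994)   from Y*(Ω₁)=(-0.003975, -0.052763), Y(Ω₂)=(0.035177, -0.216722)
  term(m=+2) = (0.080593, 0.013952)   from Y*(Ω₁)=(0.314709, -0.047695), Y(Ω₂)=(0.243769, 0.081276)
  term(m=+3) = (-0.016186, -0.004256)   from Y*(Ω₁)=(-0.011500, -0.050103), Y(Ω₂)=(0.151130, -0.288367)
  term(m=+4) = (0.022458, 0.008016)   from Y*(Ω₁)=(0.319597, -0.099148), Y(Ω₂)=(0.057004, 0.042765)
  term(m=+5) = (-0.017946, -0.008199)   from Y*(Ω₁)=(-0.017592, -0.044559), Y(Ω₂)=(0.296758, -0.285600)
  term(m=+6) = (-0.136781, -0.077273)   from Y*(Ω₁)=(0.336380, -0.162997), Y(Ω₂)=(-0.239157, -0.345607)
  term(m=+7) = (0.007916, 0.005415)   from Y*(Ω₁)=(-0.020374, -0.035060), Y(Ω₂)=(-0.213536, 0.101684)
  term(m=+8) = (0.029961, 0.024510)   from Y*(Ω₁)=(0.424268, -0.291273), Y(Ω₂)=(0.021040, 0.072214)
Σ over m = (0.009095, -0.000000); ×(4π/17) → (0.006723, -0.000000). Real part: 0.006723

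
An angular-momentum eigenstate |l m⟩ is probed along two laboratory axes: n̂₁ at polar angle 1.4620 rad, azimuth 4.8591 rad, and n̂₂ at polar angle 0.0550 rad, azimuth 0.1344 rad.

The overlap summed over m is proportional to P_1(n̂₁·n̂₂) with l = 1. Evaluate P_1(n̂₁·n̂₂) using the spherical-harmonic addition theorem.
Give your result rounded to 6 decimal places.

0.109090

Summing Y*_{l m}(θ₁,φ₁)·Y_{l m}(θ₂,φ₂) over m ∈ [−1, 1]; prefactor 4π/(2·1+1) = 4.188790:
  m=-1: Y*=(0.050208, -0.339762)  Y=(0.018821, -0.002545)  product (0.000080, -0.006523)
  m=+0: Y*=(0.053053, -0.000000)  Y=(0.487864, 0.000000)  product (0.025883, 0.000000)
  m=+1: Y*=(-0.050208, -0.339762)  Y=(-0.018821, -0.002545)  product (0.000080, 0.006523)
Accumulated sum (0.026043, 0.000000); after 4π/(2l+1) scaling, (0.109090, 0.000000) ⇒ P_1 = 0.109090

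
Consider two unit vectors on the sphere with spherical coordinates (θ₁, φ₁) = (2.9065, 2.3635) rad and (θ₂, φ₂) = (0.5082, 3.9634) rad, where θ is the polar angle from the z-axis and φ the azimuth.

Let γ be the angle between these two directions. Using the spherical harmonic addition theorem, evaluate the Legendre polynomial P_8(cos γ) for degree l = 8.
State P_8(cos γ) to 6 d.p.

-0.284240

Term-by-term m-sum for l=8 (normalisation 4π/17 = 0.739198):
  m=-8: Y*=0.00000 + 0.00000j  Y=0.00155 - 0.00047j  product 0.00000 - 0.00000j
  m=-7: Y*=0.00005 + 0.00006j  Y=-0.01004 - 0.00589j  product -0.00000 - 0.00000j
  m=-6: Y*=-0.00003 + 0.00079j  Y=0.01132 + 0.05097j  product -0.00004 + 0.00001j
  m=-5: Y*=-0.00444 + 0.00413j  Y=0.09291 - 0.13483j  product 0.00014 + 0.00098j
  m=-4: Y*=-0.03439 - 0.00101j  Y=-0.35691 + 0.05235j  product 0.01233 - 0.00144j
  m=-3: Y*=-0.09868 - 0.10310j  Y=0.40281 + 0.32319j  product -0.00643 - 0.07342j
  m=-2: Y*=0.00595 - 0.40719j  Y=-0.02480 - 0.33993j  product -0.13856 + 0.00807j
  m=-1: Y*=0.48026 - 0.47329j  Y=0.14225 - 0.15301j  product -0.00410 - 0.14081j
  m=+0: Y*=0.26199 + 0.00000j  Y=-0.42447 + 0.00000j  product -0.11121 + 0.00000j
  m=+1: Y*=-0.48026 - 0.47329j  Y=-0.14225 - 0.15301j  product -0.00410 + 0.14081j
  m=+2: Y*=0.00595 + 0.40719j  Y=-0.02480 + 0.33993j  product -0.13856 - 0.00807j
  m=+3: Y*=0.09868 - 0.10310j  Y=-0.40281 + 0.32319j  product -0.00643 + 0.07342j
  m=+4: Y*=-0.03439 + 0.00101j  Y=-0.35691 - 0.05235j  product 0.01233 + 0.00144j
  m=+5: Y*=0.00444 + 0.00413j  Y=-0.09291 - 0.13483j  product 0.00014 - 0.00098j
  m=+6: Y*=-0.00003 - 0.00079j  Y=0.01132 - 0.05097j  product -0.00004 - 0.00001j
  m=+7: Y*=-0.00005 + 0.00006j  Y=0.01004 - 0.00589j  product -0.00000 + 0.00000j
  m=+8: Y*=0.00000 - 0.00000j  Y=0.00155 + 0.00047j  product 0.00000 + 0.00000j
Total Σ_m = -0.38452 + 0.00000j. Multiply by 0.739198: -0.28424 + 0.00000j. P_8(cos γ) = -0.284240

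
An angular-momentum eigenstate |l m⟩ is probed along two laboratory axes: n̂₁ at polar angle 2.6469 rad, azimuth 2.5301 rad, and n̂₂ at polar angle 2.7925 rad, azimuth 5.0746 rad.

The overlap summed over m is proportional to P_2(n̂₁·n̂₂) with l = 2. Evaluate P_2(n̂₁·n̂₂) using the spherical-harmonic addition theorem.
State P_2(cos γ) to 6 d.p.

Addition theorem: P_2(cos γ) = (4π/5) Σ_m Y*_{lm}(Ω₁) Y_{lm}(Ω₂), m = −2…2:
  [-2]  conj(Y_{2,-2})(Ω₁) = (0.029675, -0.081852) ; Y_{2,-2}(Ω₂) = (-0.033844, 0.029949) ; Δ = (0.001447, 0.003659)
  [-1]  conj(Y_{2,-1})(Ω₁) = (0.264310, -0.185319) ; Y_{2,-1}(Ω₂) = (-0.087986, -0.232197) ; Δ = (-0.066286, -0.045066)
  [+0]  conj(Y_{2,0})(Ω₁) = (0.417517, -0.000000) ; Y_{2,0}(Ω₂) = (0.520085, 0.000000) ; Δ = (0.217145, 0.000000)
  [+1]  conj(Y_{2,1})(Ω₁) = (-0.264310, -0.185319) ; Y_{2,1}(Ω₂) = (0.087986, -0.232197) ; Δ = (-0.066286, 0.045066)
  [+2]  conj(Y_{2,2})(Ω₁) = (0.029675, 0.081852) ; Y_{2,2}(Ω₂) = (-0.033844, -0.029949) ; Δ = (0.001447, -0.003659)
Accumulated sum (0.087466, 0.000000); after 4π/(2l+1) scaling, (0.219827, 0.000000) ⇒ P_2 = 0.219827

0.219827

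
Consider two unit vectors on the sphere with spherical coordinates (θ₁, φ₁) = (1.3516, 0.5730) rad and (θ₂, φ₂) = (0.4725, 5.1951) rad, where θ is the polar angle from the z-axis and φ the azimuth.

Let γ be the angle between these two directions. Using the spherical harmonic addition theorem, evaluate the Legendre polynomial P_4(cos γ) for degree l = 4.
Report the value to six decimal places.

Summing Y*_{l m}(θ₁,φ₁)·Y_{l m}(θ₂,φ₂) over m ∈ [−4, 4]; prefactor 4π/(2·4+1) = 1.396263:
  m=-4: Y*=(-0.265221, 0.301662)  Y=(-0.006689, -0.017768)  product (0.007134, 0.002695)
  m=-3: Y*=(-0.037373, 0.250322)  Y=(-0.104274, -0.012855)  product (0.007115, -0.025622)
  m=-2: Y*=(-0.087876, -0.194271)  Y=(-0.179413, 0.259246)  product (0.066130, 0.012073)
  m=-1: Y*=(-0.225190, -0.145295)  Y=(0.226939, 0.433038)  product (0.011814, -0.130489)
  m=+0: Y*=(0.175580, -0.000000)  Y=(0.128681, 0.000000)  product (0.022594, 0.000000)
  m=+1: Y*=(0.225190, -0.145295)  Y=(-0.226939, 0.433038)  product (0.011814, 0.130489)
  m=+2: Y*=(-0.087876, 0.194271)  Y=(-0.179413, -0.259246)  product (0.066130, -0.012073)
  m=+3: Y*=(0.037373, 0.250322)  Y=(0.104274, -0.012855)  product (0.007115, 0.025622)
  m=+4: Y*=(-0.265221, -0.301662)  Y=(-0.006689, 0.017768)  product (0.007134, -0.002695)
Accumulated sum (0.206980, -0.000000); after 4π/(2l+1) scaling, (0.288998, -0.000000) ⇒ P_4 = 0.288998

0.288998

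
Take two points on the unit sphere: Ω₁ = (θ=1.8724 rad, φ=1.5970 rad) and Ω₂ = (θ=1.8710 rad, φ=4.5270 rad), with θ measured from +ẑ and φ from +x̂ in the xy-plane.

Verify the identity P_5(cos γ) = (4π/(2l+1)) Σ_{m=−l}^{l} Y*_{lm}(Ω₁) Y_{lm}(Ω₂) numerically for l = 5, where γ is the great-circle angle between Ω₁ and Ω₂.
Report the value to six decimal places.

Expand P_5 via completeness: Σ_{m} conj(Y_{5,m}) at Ω₁ times Y_{5,m} at Ω₂ —
  term(m=-5) = -0.06674 - 0.11853j   from Y*(Ω₁)=-0.04813 + 0.36526j, Y(Ω₂)=-0.29530 + 0.22164j
  term(m=-4) = 0.08681 + 0.09810j   from Y*(Ω₁)=-0.36045 - 0.03792j, Y(Ω₂)=-0.26653 - 0.24413j
  term(m=-3) = -0.00321 - 0.00236j   from Y*(Ω₁)=-0.00487 + 0.06180j, Y(Ω₂)=-0.03391 + 0.05455j
  term(m=-2) = 0.10382 + 0.04676j   from Y*(Ω₁)=-0.33704 - 0.01768j, Y(Ω₂)=-0.31444 - 0.12224j
  term(m=-1) = -0.00042 - 0.00009j   from Y*(Ω₁)=0.00058 - 0.02196j, Y(Ω₂)=0.00359 - 0.01915j
  term(m=+0) = 0.10474 + 0.00000j   from Y*(Ω₁)=-0.32356 + 0.00000j, Y(Ω₂)=-0.32372 + 0.00000j
  term(m=+1) = -0.00042 + 0.00009j   from Y*(Ω₁)=-0.00058 - 0.02196j, Y(Ω₂)=-0.00359 - 0.01915j
  term(m=+2) = 0.10382 - 0.04676j   from Y*(Ω₁)=-0.33704 + 0.01768j, Y(Ω₂)=-0.31444 + 0.12224j
  term(m=+3) = -0.00321 + 0.00236j   from Y*(Ω₁)=0.00487 + 0.06180j, Y(Ω₂)=0.03391 + 0.05455j
  term(m=+4) = 0.08681 - 0.09810j   from Y*(Ω₁)=-0.36045 + 0.03792j, Y(Ω₂)=-0.26653 + 0.24413j
  term(m=+5) = -0.06674 + 0.11853j   from Y*(Ω₁)=0.04813 + 0.36526j, Y(Ω₂)=0.29530 + 0.22164j
Σ over m = 0.34527 + 0.00000j; ×(4π/11) → 0.39444 + 0.00000j. Real part: 0.394436

0.394436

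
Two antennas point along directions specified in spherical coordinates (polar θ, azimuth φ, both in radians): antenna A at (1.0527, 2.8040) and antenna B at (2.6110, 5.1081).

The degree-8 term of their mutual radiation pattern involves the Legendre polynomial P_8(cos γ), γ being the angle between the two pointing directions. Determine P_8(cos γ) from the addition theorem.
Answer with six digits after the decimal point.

0.274358

Expand P_8 via completeness: Σ_{m} conj(Y_{8,m}) at Ω₁ times Y_{8,m} at Ω₂ —
  [-8]  conj(Y_{8,-8})(Ω₁) = -0.151264-0.071370i ; Y_{8,-8}(Ω₂) = -0.002216+0.000053i ; Δ = +0.000339+0.000150i
  [-7]  conj(Y_{8,-7})(Ω₁) = +0.271537+0.267786i ; Y_{8,-7}(Ω₂) = +0.005487-0.014080i ; Δ = +0.005261-0.002354i
  [-6]  conj(Y_{8,-6})(Ω₁) = -0.190422-0.389460i ; Y_{8,-6}(Ω₂) = +0.046221+0.044580i ; Δ = +0.008561-0.026490i
  [-5]  conj(Y_{8,-5})(Ω₁) = +0.015813+0.134340i ; Y_{8,-5}(Ω₂) = -0.174322+0.075302i ; Δ = -0.012873-0.022228i
  [-4]  conj(Y_{8,-4})(Ω₁) = -0.061807+0.275844i ; Y_{8,-4}(Ω₂) = -0.004712-0.391084i ; Δ = +0.108169+0.022872i
  [-3]  conj(Y_{8,-3})(Ω₁) = +0.154802-0.248004i ; Y_{8,-3}(Ω₂) = +0.474498+0.191539i ; Δ = +0.120956-0.088027i
  [-2]  conj(Y_{8,-2})(Ω₁) = +0.114316-0.091536i ; Y_{8,-2}(Ω₂) = -0.190616+0.192926i ; Δ = -0.004131+0.039503i
  [-1]  conj(Y_{8,-1})(Ω₁) = -0.305511+0.107244i ; Y_{8,-1}(Ω₂) = +0.106336+0.254546i ; Δ = -0.059785-0.066363i
  [+0]  conj(Y_{8,0})(Ω₁) = -0.100896-0.000000i ; Y_{8,0}(Ω₂) = -0.378241+0.000000i ; Δ = +0.038163+0.000000i
  [+1]  conj(Y_{8,1})(Ω₁) = +0.305511+0.107244i ; Y_{8,1}(Ω₂) = -0.106336+0.254546i ; Δ = -0.059785+0.066363i
  [+2]  conj(Y_{8,2})(Ω₁) = +0.114316+0.091536i ; Y_{8,2}(Ω₂) = -0.190616-0.192926i ; Δ = -0.004131-0.039503i
  [+3]  conj(Y_{8,3})(Ω₁) = -0.154802-0.248004i ; Y_{8,3}(Ω₂) = -0.474498+0.191539i ; Δ = +0.120956+0.088027i
  [+4]  conj(Y_{8,4})(Ω₁) = -0.061807-0.275844i ; Y_{8,4}(Ω₂) = -0.004712+0.391084i ; Δ = +0.108169-0.022872i
  [+5]  conj(Y_{8,5})(Ω₁) = -0.015813+0.134340i ; Y_{8,5}(Ω₂) = +0.174322+0.075302i ; Δ = -0.012873+0.022228i
  [+6]  conj(Y_{8,6})(Ω₁) = -0.190422+0.389460i ; Y_{8,6}(Ω₂) = +0.046221-0.044580i ; Δ = +0.008561+0.026490i
  [+7]  conj(Y_{8,7})(Ω₁) = -0.271537+0.267786i ; Y_{8,7}(Ω₂) = -0.005487-0.014080i ; Δ = +0.005261+0.002354i
  [+8]  conj(Y_{8,8})(Ω₁) = -0.151264+0.071370i ; Y_{8,8}(Ω₂) = -0.002216-0.000053i ; Δ = +0.000339-0.000150i
Σ over m = +0.371156+0.000000i; ×(4π/17) → +0.274358+0.000000i. Real part: 0.274358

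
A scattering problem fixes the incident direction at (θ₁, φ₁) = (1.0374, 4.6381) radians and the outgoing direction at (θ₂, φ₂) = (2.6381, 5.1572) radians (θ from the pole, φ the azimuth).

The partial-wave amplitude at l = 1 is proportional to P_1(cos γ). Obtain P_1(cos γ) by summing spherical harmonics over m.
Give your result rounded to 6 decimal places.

Term-by-term m-sum for l=1 (normalisation 4π/3 = 4.188790):
  m=-1: -0.022081-0.296679i × +0.071727+0.150476i = +0.043059-0.024603i  (running Σ = +0.043059-0.024603i)
  m=0: +0.248435-0.000000i × -0.427968+0.000000i = -0.106322+0.000000i  (running Σ = -0.063263-0.024603i)
  m=1: +0.022081-0.296679i × -0.071727+0.150476i = +0.043059+0.024603i  (running Σ = -0.020204+0.000000i)
Total Σ_m = -0.020204+0.000000i. Multiply by 4.188790: -0.084630+0.000000i. P_1(cos γ) = -0.084630

-0.084630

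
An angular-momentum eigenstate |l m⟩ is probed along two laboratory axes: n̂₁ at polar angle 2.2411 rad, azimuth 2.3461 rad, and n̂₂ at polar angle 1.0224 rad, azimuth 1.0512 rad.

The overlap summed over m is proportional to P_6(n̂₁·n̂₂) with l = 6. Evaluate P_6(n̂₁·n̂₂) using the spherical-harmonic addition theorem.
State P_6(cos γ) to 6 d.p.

Summing Y*_{l m}(θ₁,φ₁)·Y_{l m}(θ₂,φ₂) over m ∈ [−6, 6]; prefactor 4π/(2·6+1) = 0.966644:
  m=-6: Y*=0.00677 + 0.11166j  Y=0.18651 - 0.00448j  product 0.00176 + 0.02080j
  m=-5: Y*=-0.20599 + 0.22791j  Y=0.20421 + 0.33789j  product -0.11907 - 0.02306j
  m=-4: Y*=-0.43624 + 0.01762j  Y=-0.18297 + 0.32897j  product 0.07402 - 0.14673j
  m=-3: Y*=-0.17656 - 0.16617j  Y=0.00221 - 0.00003j  product -0.00040 - 0.00036j
  m=-2: Y*=0.00417 + 0.20631j  Y=0.17488 + 0.29737j  product -0.06062 + 0.03732j
  m=-1: Y*=-0.23341 + 0.23817j  Y=-0.06514 + 0.11388j  product -0.01192 - 0.04209j
  m=+0: Y*=0.11979 + 0.00000j  Y=0.31193 + 0.00000j  product 0.03737 + 0.00000j
  m=+1: Y*=0.23341 + 0.23817j  Y=0.06514 + 0.11388j  product -0.01192 + 0.04209j
  m=+2: Y*=0.00417 - 0.20631j  Y=0.17488 - 0.29737j  product -0.06062 - 0.03732j
  m=+3: Y*=0.17656 - 0.16617j  Y=-0.00221 - 0.00003j  product -0.00040 + 0.00036j
  m=+4: Y*=-0.43624 - 0.01762j  Y=-0.18297 - 0.32897j  product 0.07402 + 0.14673j
  m=+5: Y*=0.20599 + 0.22791j  Y=-0.20421 + 0.33789j  product -0.11907 + 0.02306j
  m=+6: Y*=0.00677 - 0.11166j  Y=0.18651 + 0.00448j  product 0.00176 - 0.02080j
Accumulated sum -0.19508 + 0.00000j; after 4π/(2l+1) scaling, -0.18857 + 0.00000j ⇒ P_6 = -0.188569

-0.188569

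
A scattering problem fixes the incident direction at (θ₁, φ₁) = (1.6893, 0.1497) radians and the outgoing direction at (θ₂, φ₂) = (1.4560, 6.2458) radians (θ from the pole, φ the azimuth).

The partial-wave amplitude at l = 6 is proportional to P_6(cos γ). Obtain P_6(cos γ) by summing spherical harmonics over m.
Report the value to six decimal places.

Addition theorem: P_6(cos γ) = (4π/13) Σ_m Y*_{lm}(Ω₁) Y_{lm}(Ω₂), m = −6…6:
  [-6]  conj(Y_{6,-6})(Ω₁) = (0.288526, 0.362247) ; Y_{6,-6}(Ω₂) = (0.452685, 0.103281) ; Δ = (0.093198, 0.193783)
  [-5]  conj(Y_{6,-5})(Ω₁) = (-0.139952, -0.129987) ; Y_{6,-5}(Ω₂) = (0.182228, 0.034466) ; Δ = (-0.021023, -0.028511)
  [-4]  conj(Y_{6,-4})(Ω₁) = (-0.242471, -0.165457) ; Y_{6,-4}(Ω₂) = (-0.294012, -0.044298) ; Δ = (0.063960, 0.059387)
  [-3]  conj(Y_{6,-3})(Ω₁) = (0.193333, 0.093176) ; Y_{6,-3}(Ω₂) = (-0.207579, -0.023379) ; Δ = (-0.037953, -0.023861)
  [-2]  conj(Y_{6,-2})(Ω₁) = (0.231631, 0.071500) ; Y_{6,-2}(Ω₂) = (0.246647, 0.018476) ; Δ = (0.055810, 0.021915)
  [-1]  conj(Y_{6,-1})(Ω₁) = (-0.219374, -0.033088) ; Y_{6,-1}(Ω₂) = (0.216058, 0.008081) ; Δ = (-0.047130, -0.008922)
  [+0]  conj(Y_{6,0})(Ω₁) = (-0.228421, -0.000000) ; Y_{6,0}(Ω₂) = (-0.233684, 0.000000) ; Δ = (0.053379, 0.000000)
  [+1]  conj(Y_{6,1})(Ω₁) = (0.219374, -0.033088) ; Y_{6,1}(Ω₂) = (-0.216058, 0.008081) ; Δ = (-0.047130, 0.008922)
  [+2]  conj(Y_{6,2})(Ω₁) = (0.231631, -0.071500) ; Y_{6,2}(Ω₂) = (0.246647, -0.018476) ; Δ = (0.055810, -0.021915)
  [+3]  conj(Y_{6,3})(Ω₁) = (-0.193333, 0.093176) ; Y_{6,3}(Ω₂) = (0.207579, -0.023379) ; Δ = (-0.037953, 0.023861)
  [+4]  conj(Y_{6,4})(Ω₁) = (-0.242471, 0.165457) ; Y_{6,4}(Ω₂) = (-0.294012, 0.044298) ; Δ = (0.063960, -0.059387)
  [+5]  conj(Y_{6,5})(Ω₁) = (0.139952, -0.129987) ; Y_{6,5}(Ω₂) = (-0.182228, 0.034466) ; Δ = (-0.021023, 0.028511)
  [+6]  conj(Y_{6,6})(Ω₁) = (0.288526, -0.362247) ; Y_{6,6}(Ω₂) = (0.452685, -0.103281) ; Δ = (0.093198, -0.193783)
Σ over m = (0.267102, -0.000000); ×(4π/13) → (0.258193, -0.000000). Real part: 0.258193

0.258193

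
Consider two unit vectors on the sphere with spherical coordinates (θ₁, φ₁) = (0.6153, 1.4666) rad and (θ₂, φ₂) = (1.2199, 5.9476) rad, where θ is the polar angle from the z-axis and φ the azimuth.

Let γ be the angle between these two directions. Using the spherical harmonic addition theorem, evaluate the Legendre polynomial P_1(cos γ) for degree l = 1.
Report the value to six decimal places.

0.156394

Expand P_1 via completeness: Σ_{m} conj(Y_{1,m}) at Ω₁ times Y_{1,m} at Ω₂ —
  m=-1: Y*=0.02074 + 0.19834j  Y=0.30634 + 0.10685j  product -0.01484 + 0.06298j
  m=+0: Y*=0.39899 + 0.00000j  Y=0.16795 + 0.00000j  product 0.06701 + 0.00000j
  m=+1: Y*=-0.02074 + 0.19834j  Y=-0.30634 + 0.10685j  product -0.01484 - 0.06298j
Σ over m = 0.03734 + 0.00000j; ×(4π/3) → 0.15639 + 0.00000j. Real part: 0.156394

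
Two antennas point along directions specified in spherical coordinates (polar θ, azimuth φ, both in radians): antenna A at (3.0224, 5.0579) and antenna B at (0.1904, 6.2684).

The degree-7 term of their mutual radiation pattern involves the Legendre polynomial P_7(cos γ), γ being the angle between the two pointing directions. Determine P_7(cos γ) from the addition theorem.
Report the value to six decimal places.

Term-by-term m-sum for l=7 (normalisation 4π/15 = 0.837758):
  term(m=-7) = -0.000000-0.000000i   from Y*(Ω₁)=-0.000000-0.000000i, Y(Ω₂)=+0.000004+0.000000i
  term(m=-6) = -0.000000+0.000000i   from Y*(Ω₁)=-0.000003+0.000005i, Y(Ω₂)=+0.000084+0.000007i
  term(m=-5) = +0.000000+0.000000i   from Y*(Ω₁)=+0.000102+0.000016i, Y(Ω₂)=+0.001025+0.000076i
  term(m=-4) = -0.000002-0.000012i   from Y*(Ω₁)=-0.000268-0.001405i, Y(Ω₂)=+0.008798+0.000521i
  term(m=-3) = -0.000685+0.000365i   from Y*(Ω₁)=-0.012314+0.007286i, Y(Ω₂)=+0.054168+0.002404i
  term(m=-2) = +0.017322+0.015210i   from Y*(Ω₁)=+0.077085+0.063753i, Y(Ω₂)=+0.230343+0.006813i
  term(m=-1) = +0.093055-0.246999i   from Y*(Ω₁)=+0.149322-0.414842i, Y(Ω₂)=+0.598591+0.008851i
  term(m=+0) = -0.534829-0.000000i   from Y*(Ω₁)=-0.885693-0.000000i, Y(Ω₂)=+0.603853+0.000000i
  term(m=+1) = +0.093055+0.246999i   from Y*(Ω₁)=-0.149322-0.414842i, Y(Ω₂)=-0.598591+0.008851i
  term(m=+2) = +0.017322-0.015210i   from Y*(Ω₁)=+0.077085-0.063753i, Y(Ω₂)=+0.230343-0.006813i
  term(m=+3) = -0.000685-0.000365i   from Y*(Ω₁)=+0.012314+0.007286i, Y(Ω₂)=-0.054168+0.002404i
  term(m=+4) = -0.000002+0.000012i   from Y*(Ω₁)=-0.000268+0.001405i, Y(Ω₂)=+0.008798-0.000521i
  term(m=+5) = +0.000000-0.000000i   from Y*(Ω₁)=-0.000102+0.000016i, Y(Ω₂)=-0.001025+0.000076i
  term(m=+6) = -0.000000-0.000000i   from Y*(Ω₁)=-0.000003-0.000005i, Y(Ω₂)=+0.000084-0.000007i
  term(m=+7) = -0.000000+0.000000i   from Y*(Ω₁)=+0.000000-0.000000i, Y(Ω₂)=-0.000004+0.000000i
Σ over m = -0.315448+0.000000i; ×(4π/15) → -0.264269+0.000000i. Real part: -0.264269

-0.264269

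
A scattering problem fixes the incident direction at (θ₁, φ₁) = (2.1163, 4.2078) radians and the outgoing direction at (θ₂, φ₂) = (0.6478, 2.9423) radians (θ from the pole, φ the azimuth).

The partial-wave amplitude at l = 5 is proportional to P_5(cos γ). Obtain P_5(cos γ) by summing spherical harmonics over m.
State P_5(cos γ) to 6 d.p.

Term-by-term m-sum for l=5 (normalisation 4π/11 = 1.142397):
  [-5]  conj(Y_{5,-5})(Ω₁) = -0.122888+0.172628i ; Y_{5,-5}(Ω₂) = -0.020175-0.031177i ; Δ = +0.007861+0.000349i
  [-4]  conj(Y_{5,-4})(Ω₁) = +0.176006+0.366643i ; Y_{5,-4}(Ω₂) = +0.108431+0.111015i ; Δ = -0.021618+0.059295i
  [-3]  conj(Y_{5,-3})(Ω₁) = +0.307007+0.017527i ; Y_{5,-3}(Ω₂) = -0.296725-0.202077i ; Δ = -0.087555-0.067240i
  [-2]  conj(Y_{5,-2})(Ω₁) = -0.065840+0.104640i ; Y_{5,-2}(Ω₂) = +0.411621+0.173345i ; Δ = -0.045240+0.031659i
  [-1]  conj(Y_{5,-1})(Ω₁) = +0.165058+0.298868i ; Y_{5,-1}(Ω₂) = -0.111532-0.022527i ; Δ = -0.011677-0.037052i
  [+0]  conj(Y_{5,0})(Ω₁) = -0.043773-0.000000i ; Y_{5,0}(Ω₂) = -0.376583+0.000000i ; Δ = +0.016484+0.000000i
  [+1]  conj(Y_{5,1})(Ω₁) = -0.165058+0.298868i ; Y_{5,1}(Ω₂) = +0.111532-0.022527i ; Δ = -0.011677+0.037052i
  [+2]  conj(Y_{5,2})(Ω₁) = -0.065840-0.104640i ; Y_{5,2}(Ω₂) = +0.411621-0.173345i ; Δ = -0.045240-0.031659i
  [+3]  conj(Y_{5,3})(Ω₁) = -0.307007+0.017527i ; Y_{5,3}(Ω₂) = +0.296725-0.202077i ; Δ = -0.087555+0.067240i
  [+4]  conj(Y_{5,4})(Ω₁) = +0.176006-0.366643i ; Y_{5,4}(Ω₂) = +0.108431-0.111015i ; Δ = -0.021618-0.059295i
  [+5]  conj(Y_{5,5})(Ω₁) = +0.122888+0.172628i ; Y_{5,5}(Ω₂) = +0.020175-0.031177i ; Δ = +0.007861-0.000349i
Total Σ_m = -0.299973+0.000000i. Multiply by 1.142397: -0.342688+0.000000i. P_5(cos γ) = -0.342688

-0.342688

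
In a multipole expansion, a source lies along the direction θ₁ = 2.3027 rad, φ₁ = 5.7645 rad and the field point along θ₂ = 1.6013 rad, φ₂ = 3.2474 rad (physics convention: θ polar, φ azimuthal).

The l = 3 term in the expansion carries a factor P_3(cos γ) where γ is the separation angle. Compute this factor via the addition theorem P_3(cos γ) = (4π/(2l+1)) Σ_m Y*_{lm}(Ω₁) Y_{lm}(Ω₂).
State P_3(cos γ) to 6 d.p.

0.379283

Addition theorem: P_3(cos γ) = (4π/7) Σ_m Y*_{lm}(Ω₁) Y_{lm}(Ω₂), m = −3…3:
  [-3]  conj(Y_{3,-3})(Ω₁) = 0.00253 - 0.17174j ; Y_{3,-3}(Ω₂) = -0.39583 + 0.13004j ; Δ = 0.02133 + 0.06831j
  [-2]  conj(Y_{3,-2})(Ω₁) = -0.19219 + 0.32545j ; Y_{3,-2}(Ω₂) = -0.03045 + 0.00654j ; Δ = 0.00372 - 0.01117j
  [-1]  conj(Y_{3,-1})(Ω₁) = 0.25745 - 0.14696j ; Y_{3,-1}(Ω₂) = 0.31973 - 0.03396j ; Δ = 0.07732 - 0.05573j
  [+0]  conj(Y_{3,0})(Ω₁) = 0.19127 + 0.00000j ; Y_{3,0}(Ω₂) = 0.03409 + 0.00000j ; Δ = 0.00652 + 0.00000j
  [+1]  conj(Y_{3,1})(Ω₁) = -0.25745 - 0.14696j ; Y_{3,1}(Ω₂) = -0.31973 - 0.03396j ; Δ = 0.07732 + 0.05573j
  [+2]  conj(Y_{3,2})(Ω₁) = -0.19219 - 0.32545j ; Y_{3,2}(Ω₂) = -0.03045 - 0.00654j ; Δ = 0.00372 + 0.01117j
  [+3]  conj(Y_{3,3})(Ω₁) = -0.00253 - 0.17174j ; Y_{3,3}(Ω₂) = 0.39583 + 0.13004j ; Δ = 0.02133 - 0.06831j
Σ over m = 0.21128 + 0.00000j; ×(4π/7) → 0.37928 + 0.00000j. Real part: 0.379283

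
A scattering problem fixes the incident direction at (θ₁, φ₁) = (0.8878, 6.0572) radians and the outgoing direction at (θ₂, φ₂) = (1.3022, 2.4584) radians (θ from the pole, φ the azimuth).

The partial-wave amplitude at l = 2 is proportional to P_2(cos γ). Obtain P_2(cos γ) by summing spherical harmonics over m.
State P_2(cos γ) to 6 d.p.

Addition theorem: P_2(cos γ) = (4π/5) Σ_m Y*_{lm}(Ω₁) Y_{lm}(Ω₂), m = −2…2:
  m=-2: Y*=0.20908 - 0.10151j  Y=0.07289 + 0.35159j  product 0.05093 + 0.06611j
  m=-1: Y*=0.36859 - 0.08474j  Y=-0.15330 - 0.12478j  product -0.06708 - 0.03300j
  m=+0: Y*=0.06148 + 0.00000j  Y=-0.24876 + 0.00000j  product -0.01529 + 0.00000j
  m=+1: Y*=-0.36859 - 0.08474j  Y=0.15330 - 0.12478j  product -0.06708 + 0.03300j
  m=+2: Y*=0.20908 + 0.10151j  Y=0.07289 - 0.35159j  product 0.05093 - 0.06611j
Accumulated sum -0.04760 + 0.00000j; after 4π/(2l+1) scaling, -0.11962 + 0.00000j ⇒ P_2 = -0.119623

-0.119623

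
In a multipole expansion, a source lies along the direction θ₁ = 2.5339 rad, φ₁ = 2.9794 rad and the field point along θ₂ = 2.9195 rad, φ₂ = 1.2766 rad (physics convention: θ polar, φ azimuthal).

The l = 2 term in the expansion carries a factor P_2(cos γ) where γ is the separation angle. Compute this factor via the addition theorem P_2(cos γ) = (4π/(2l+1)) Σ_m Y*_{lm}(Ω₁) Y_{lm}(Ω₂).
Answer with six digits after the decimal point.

0.422571

Summing Y*_{l m}(θ₁,φ₁)·Y_{l m}(θ₂,φ₂) over m ∈ [−2, 2]; prefactor 4π/(2·2+1) = 2.513274:
  term(m=-2) = -0.00228 - 0.00062j   from Y*(Ω₁)=0.11936 - 0.04014j, Y(Ω₂)=-0.01559 - 0.01040j
  term(m=-1) = -0.00791 + 0.05959j   from Y*(Ω₁)=0.35738 - 0.05848j, Y(Ω₂)=-0.04813 + 0.15886j
  term(m=+0) = 0.18852 + 0.00000j   from Y*(Ω₁)=0.32232 + 0.00000j, Y(Ω₂)=0.58488 + 0.00000j
  term(m=+1) = -0.00791 - 0.05959j   from Y*(Ω₁)=-0.35738 - 0.05848j, Y(Ω₂)=0.04813 + 0.15886j
  term(m=+2) = -0.00228 + 0.00062j   from Y*(Ω₁)=0.11936 + 0.04014j, Y(Ω₂)=-0.01559 + 0.01040j
Σ over m = 0.16814 + 0.00000j; ×(4π/5) → 0.42257 + 0.00000j. Real part: 0.422571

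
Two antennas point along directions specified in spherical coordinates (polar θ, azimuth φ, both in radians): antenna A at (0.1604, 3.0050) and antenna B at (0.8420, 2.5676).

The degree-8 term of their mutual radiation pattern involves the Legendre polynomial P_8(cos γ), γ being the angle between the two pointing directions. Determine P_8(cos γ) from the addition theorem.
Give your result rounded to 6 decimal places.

0.141401

Summing Y*_{l m}(θ₁,φ₁)·Y_{l m}(θ₂,φ₂) over m ∈ [−8, 8]; prefactor 4π/(2·8+1) = 0.739198:
  term(m=-8) = (-0.000000, -0.000000)   from Y*(Ω₁)=(0.000000, -0.000000), Y(Ω₂)=(-0.005939, -0.049070)
  term(m=-7) = (-0.000001, 0.000000)   from Y*(Ω₁)=(-0.000003, 0.000004), Y(Ω₂)=(0.112956, 0.135630)
  term(m=-6) = (-0.000027, 0.000015)   from Y*(Ω₁)=(0.000058, -0.000062), Y(Ω₂)=(-0.350041, -0.109188)
  term(m=-5) = (-0.000256, 0.000361)   from Y*(Ω₁)=(-0.000752, 0.000612), Y(Ω₂)=(0.440205, -0.122603)
  term(m=-4) = (-0.000346, 0.001913)   from Y*(Ω₁)=(0.007032, -0.004276), Y(Ω₂)=(-0.156657, 0.176760)
  term(m=-3) = (-0.002742, -0.010365)   from Y*(Ω₁)=(-0.047360, 0.020572), Y(Ω₂)=(-0.031271, 0.205264)
  term(m=-2) = (-0.052900, -0.063317)   from Y*(Ω₁)=(0.219409, -0.061476), Y(Ω₂)=(-0.148578, -0.330212)
  term(m=-1) = (0.026568, 0.012423)   from Y*(Ω₁)=(-0.617383, 0.084858), Y(Ω₂)=(-0.039520, -0.025555)
  term(m=+0) = (0.250697, 0.000000)   from Y*(Ω₁)=(0.683214, -0.000000), Y(Ω₂)=(0.366937, 0.000000)
  term(m=+1) = (0.026568, -0.012423)   from Y*(Ω₁)=(0.617383, 0.084858), Y(Ω₂)=(0.039520, -0.025555)
  term(m=+2) = (-0.052900, 0.063317)   from Y*(Ω₁)=(0.219409, 0.061476), Y(Ω₂)=(-0.148578, 0.330212)
  term(m=+3) = (-0.002742, 0.010365)   from Y*(Ω₁)=(0.047360, 0.020572), Y(Ω₂)=(0.031271, 0.205264)
  term(m=+4) = (-0.000346, -0.001913)   from Y*(Ω₁)=(0.007032, 0.004276), Y(Ω₂)=(-0.156657, -0.176760)
  term(m=+5) = (-0.000256, -0.000361)   from Y*(Ω₁)=(0.000752, 0.000612), Y(Ω₂)=(-0.440205, -0.122603)
  term(m=+6) = (-0.000027, -0.000015)   from Y*(Ω₁)=(0.000058, 0.000062), Y(Ω₂)=(-0.350041, 0.109188)
  term(m=+7) = (-0.000001, -0.000000)   from Y*(Ω₁)=(0.000003, 0.000004), Y(Ω₂)=(-0.112956, 0.135630)
  term(m=+8) = (-0.000000, 0.000000)   from Y*(Ω₁)=(0.000000, 0.000000), Y(Ω₂)=(-0.005939, 0.049070)
Total Σ_m = (0.191290, -0.000000). Multiply by 0.739198: (0.141401, -0.000000). P_8(cos γ) = 0.141401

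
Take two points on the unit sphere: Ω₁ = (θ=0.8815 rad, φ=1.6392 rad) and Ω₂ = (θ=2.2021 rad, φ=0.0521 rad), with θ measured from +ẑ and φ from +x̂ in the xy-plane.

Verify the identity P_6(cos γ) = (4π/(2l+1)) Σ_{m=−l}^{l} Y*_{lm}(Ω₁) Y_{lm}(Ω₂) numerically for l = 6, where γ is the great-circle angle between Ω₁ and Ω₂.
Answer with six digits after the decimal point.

Addition theorem: P_6(cos γ) = (4π/13) Σ_m Y*_{lm}(Ω₁) Y_{lm}(Ω₂), m = −6…6:
  [-6]  conj(Y_{6,-6})(Ω₁) = -0.09355 - 0.04071j ; Y_{6,-6}(Ω₂) = 0.12721 - 0.04111j ; Δ = -0.01357 - 0.00133j
  [-5]  conj(Y_{6,-5})(Ω₁) = -0.09769 + 0.27440j ; Y_{6,-5}(Ω₂) = -0.32717 + 0.08721j ; Δ = 0.00803 - 0.09829j
  [-4]  conj(Y_{6,-4})(Ω₁) = 0.42020 + 0.11793j ; Y_{6,-4}(Ω₂) = 0.41975 - 0.08877j ; Δ = 0.18685 + 0.01220j
  [-3]  conj(Y_{6,-3})(Ω₁) = 0.05623 - 0.27015j ; Y_{6,-3}(Ω₂) = -0.16615 + 0.02618j ; Δ = -0.00227 + 0.04636j
  [-2]  conj(Y_{6,-2})(Ω₁) = 0.16940 + 0.02332j ; Y_{6,-2}(Ω₂) = -0.26723 + 0.02795j ; Δ = -0.04592 - 0.00150j
  [-1]  conj(Y_{6,-1})(Ω₁) = 0.02398 - 0.35009j ; Y_{6,-1}(Ω₂) = 0.28342 - 0.01478j ; Δ = 0.00162 - 0.09958j
  [+0]  conj(Y_{6,0})(Ω₁) = 0.07763 + 0.00000j ; Y_{6,0}(Ω₂) = 0.19817 + 0.00000j ; Δ = 0.01538 + 0.00000j
  [+1]  conj(Y_{6,1})(Ω₁) = -0.02398 - 0.35009j ; Y_{6,1}(Ω₂) = -0.28342 - 0.01478j ; Δ = 0.00162 + 0.09958j
  [+2]  conj(Y_{6,2})(Ω₁) = 0.16940 - 0.02332j ; Y_{6,2}(Ω₂) = -0.26723 - 0.02795j ; Δ = -0.04592 + 0.00150j
  [+3]  conj(Y_{6,3})(Ω₁) = -0.05623 - 0.27015j ; Y_{6,3}(Ω₂) = 0.16615 + 0.02618j ; Δ = -0.00227 - 0.04636j
  [+4]  conj(Y_{6,4})(Ω₁) = 0.42020 - 0.11793j ; Y_{6,4}(Ω₂) = 0.41975 + 0.08877j ; Δ = 0.18685 - 0.01220j
  [+5]  conj(Y_{6,5})(Ω₁) = 0.09769 + 0.27440j ; Y_{6,5}(Ω₂) = 0.32717 + 0.08721j ; Δ = 0.00803 + 0.09829j
  [+6]  conj(Y_{6,6})(Ω₁) = -0.09355 + 0.04071j ; Y_{6,6}(Ω₂) = 0.12721 + 0.04111j ; Δ = -0.01357 + 0.00133j
Accumulated sum 0.28487 + 0.00000j; after 4π/(2l+1) scaling, 0.27536 + 0.00000j ⇒ P_6 = 0.275365

0.275365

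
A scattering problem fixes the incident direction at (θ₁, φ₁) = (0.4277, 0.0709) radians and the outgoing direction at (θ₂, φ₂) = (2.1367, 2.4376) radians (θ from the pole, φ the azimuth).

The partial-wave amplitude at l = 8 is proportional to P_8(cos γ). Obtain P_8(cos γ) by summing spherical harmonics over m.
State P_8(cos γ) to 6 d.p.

0.234300

Summing Y*_{l m}(θ₁,φ₁)·Y_{l m}(θ₂,φ₂) over m ∈ [−8, 8]; prefactor 4π/(2·8+1) = 0.739198:
  [-8]  conj(Y_{8,-8})(Ω₁) = +0.000381+0.000243i ; Y_{8,-8}(Ω₂) = +0.105654-0.080526i ; Δ = +0.000060-0.000005i
  [-7]  conj(Y_{8,-7})(Ω₁) = +0.003484+0.001887i ; Y_{8,-7}(Ω₂) = +0.072196-0.329718i ; Δ = +0.000874-0.001013i
  [-6]  conj(Y_{8,-6})(Ω₁) = +0.019937+0.009033i ; Y_{8,-6}(Ω₂) = -0.211629-0.398265i ; Δ = -0.000622-0.009852i
  [-5]  conj(Y_{8,-5})(Ω₁) = +0.080242+0.029700i ; Y_{8,-5}(Ω₂) = -0.227846-0.090574i ; Δ = -0.015593-0.014035i
  [-4]  conj(Y_{8,-4})(Ω₁) = +0.231013+0.067330i ; Y_{8,-4}(Ω₂) = +0.179393-0.060570i ; Δ = +0.045520-0.001914i
  [-3]  conj(Y_{8,-3})(Ω₁) = +0.455038+0.098273i ; Y_{8,-3}(Ω₂) = +0.181577-0.302105i ; Δ = +0.112313-0.119625i
  [-2]  conj(Y_{8,-2})(Ω₁) = +0.519552+0.074170i ; Y_{8,-2}(Ω₂) = +0.002460+0.014974i ; Δ = +0.000167+0.007962i
  [-1]  conj(Y_{8,-1})(Ω₁) = +0.098158+0.006971i ; Y_{8,-1}(Ω₂) = +0.264401+0.224513i ; Δ = +0.024388+0.023881i
  [+0]  conj(Y_{8,0})(Ω₁) = -0.466596-0.000000i ; Y_{8,0}(Ω₂) = +0.036969+0.000000i ; Δ = -0.017250-0.000000i
  [+1]  conj(Y_{8,1})(Ω₁) = -0.098158+0.006971i ; Y_{8,1}(Ω₂) = -0.264401+0.224513i ; Δ = +0.024388-0.023881i
  [+2]  conj(Y_{8,2})(Ω₁) = +0.519552-0.074170i ; Y_{8,2}(Ω₂) = +0.002460-0.014974i ; Δ = +0.000167-0.007962i
  [+3]  conj(Y_{8,3})(Ω₁) = -0.455038+0.098273i ; Y_{8,3}(Ω₂) = -0.181577-0.302105i ; Δ = +0.112313+0.119625i
  [+4]  conj(Y_{8,4})(Ω₁) = +0.231013-0.067330i ; Y_{8,4}(Ω₂) = +0.179393+0.060570i ; Δ = +0.045520+0.001914i
  [+5]  conj(Y_{8,5})(Ω₁) = -0.080242+0.029700i ; Y_{8,5}(Ω₂) = +0.227846-0.090574i ; Δ = -0.015593+0.014035i
  [+6]  conj(Y_{8,6})(Ω₁) = +0.019937-0.009033i ; Y_{8,6}(Ω₂) = -0.211629+0.398265i ; Δ = -0.000622+0.009852i
  [+7]  conj(Y_{8,7})(Ω₁) = -0.003484+0.001887i ; Y_{8,7}(Ω₂) = -0.072196-0.329718i ; Δ = +0.000874+0.001013i
  [+8]  conj(Y_{8,8})(Ω₁) = +0.000381-0.000243i ; Y_{8,8}(Ω₂) = +0.105654+0.080526i ; Δ = +0.000060+0.000005i
Σ over m = +0.316966-0.000000i; ×(4π/17) → +0.234300-0.000000i. Real part: 0.234300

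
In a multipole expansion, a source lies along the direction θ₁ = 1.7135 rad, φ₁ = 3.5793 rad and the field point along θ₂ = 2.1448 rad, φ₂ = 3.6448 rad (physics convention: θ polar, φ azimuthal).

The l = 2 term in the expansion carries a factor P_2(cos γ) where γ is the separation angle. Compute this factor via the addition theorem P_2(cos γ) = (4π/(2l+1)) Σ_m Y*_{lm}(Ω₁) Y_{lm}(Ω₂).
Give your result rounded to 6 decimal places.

0.732996

Summing Y*_{l m}(θ₁,φ₁)·Y_{l m}(θ₂,φ₂) over m ∈ [−2, 2]; prefactor 4π/(2·2+1) = 2.513274:
  m=-2: +0.242472+0.290586i × +0.145696-0.230141i = +0.102203-0.013466i  (running Σ = +0.102203-0.013466i)
  m=-1: +0.098502+0.046097i × +0.308596-0.169874i = +0.038228-0.002508i  (running Σ = +0.140431-0.015973i)
  m=0: -0.296254-0.000000i × -0.036415+0.000000i = +0.010788+0.000000i  (running Σ = +0.151219-0.015973i)
  m=1: -0.098502+0.046097i × -0.308596-0.169874i = +0.038228+0.002508i  (running Σ = +0.189447-0.013466i)
  m=2: +0.242472-0.290586i × +0.145696+0.230141i = +0.102203+0.013466i  (running Σ = +0.291650-0.000000i)
Σ over m = +0.291650-0.000000i; ×(4π/5) → +0.732996-0.000000i. Real part: 0.732996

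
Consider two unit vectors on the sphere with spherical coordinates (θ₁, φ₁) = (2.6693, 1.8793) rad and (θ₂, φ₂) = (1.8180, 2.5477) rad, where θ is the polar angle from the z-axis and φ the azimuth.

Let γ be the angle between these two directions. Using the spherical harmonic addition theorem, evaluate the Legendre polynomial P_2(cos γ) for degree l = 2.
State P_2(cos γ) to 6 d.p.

Summing Y*_{l m}(θ₁,φ₁)·Y_{l m}(θ₂,φ₂) over m ∈ [−2, 2]; prefactor 4π/(2·2+1) = 2.513274:
  term(m=-2) = 0.00673 - 0.02824j   from Y*(Ω₁)=-0.06520 - 0.04626j, Y(Ω₂)=0.13571 + 0.33683j
  term(m=-1) = 0.04502 - 0.03555j   from Y*(Ω₁)=0.09503 - 0.29820j, Y(Ω₂)=0.15191 + 0.10257j
  term(m=+0) = -0.11254 + 0.00000j   from Y*(Ω₁)=0.43496 + 0.00000j, Y(Ω₂)=-0.25874 + 0.00000j
  term(m=+1) = 0.04502 + 0.03555j   from Y*(Ω₁)=-0.09503 - 0.29820j, Y(Ω₂)=-0.15191 + 0.10257j
  term(m=+2) = 0.00673 + 0.02824j   from Y*(Ω₁)=-0.06520 + 0.04626j, Y(Ω₂)=0.13571 - 0.33683j
Accumulated sum -0.00904 + 0.00000j; after 4π/(2l+1) scaling, -0.02271 + 0.00000j ⇒ P_2 = -0.022708

-0.022708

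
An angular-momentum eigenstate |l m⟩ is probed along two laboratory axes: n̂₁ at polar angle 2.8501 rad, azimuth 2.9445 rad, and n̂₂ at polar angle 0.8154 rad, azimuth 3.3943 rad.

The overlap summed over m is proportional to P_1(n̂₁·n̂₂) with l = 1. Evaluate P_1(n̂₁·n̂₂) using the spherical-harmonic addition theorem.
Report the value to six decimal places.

Expand P_1 via completeness: Σ_{m} conj(Y_{1,m}) at Ω₁ times Y_{1,m} at Ω₂ —
  m=-1: Y*=-0.09737 + 0.01944j  Y=-0.24353 + 0.06289j  product 0.02249 - 0.01086j
  m=+0: Y*=-0.46799 + 0.00000j  Y=0.33497 + 0.00000j  product -0.15677 + 0.00000j
  m=+1: Y*=0.09737 + 0.01944j  Y=0.24353 + 0.06289j  product 0.02249 + 0.01086j
Total Σ_m = -0.11179 + 0.00000j. Multiply by 4.188790: -0.46825 + 0.00000j. P_1(cos γ) = -0.468252

-0.468252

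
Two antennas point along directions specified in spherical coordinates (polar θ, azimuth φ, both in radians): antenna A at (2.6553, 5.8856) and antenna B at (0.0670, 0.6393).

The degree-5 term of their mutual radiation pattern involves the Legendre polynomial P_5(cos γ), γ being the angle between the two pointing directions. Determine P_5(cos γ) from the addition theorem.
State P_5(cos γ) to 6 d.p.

0.222667

Term-by-term m-sum for l=5 (normalisation 4π/11 = 1.142397):
  m=-5: -0.004192-0.009461i × -0.000001+0.000000i = +0.000000+0.000000i  (running Σ = +0.000000+0.000000i)
  m=-4: +0.001210+0.061890i × -0.000025-0.000016i = +0.000001-0.000002i  (running Σ = +0.000001-0.000002i)
  m=-3: +0.078651-0.198042i × -0.000281-0.000777i = -0.000176-0.000005i  (running Σ = -0.000175-0.000007i)
  m=-2: -0.308124+0.314206i × +0.004337-0.014419i = +0.003194+0.005806i  (running Σ = +0.003019+0.005799i)
  m=-1: +0.398312-0.167271i × +0.135513-0.100748i = +0.037124-0.062796i  (running Σ = +0.040143-0.056998i)
  m=0: +0.126748-0.000000i × +0.904361+0.000000i = +0.114626+0.000000i  (running Σ = +0.154769-0.056998i)
  m=1: -0.398312-0.167271i × -0.135513-0.100748i = +0.037124+0.062796i  (running Σ = +0.191893+0.005799i)
  m=2: -0.308124-0.314206i × +0.004337+0.014419i = +0.003194-0.005806i  (running Σ = +0.195087-0.000007i)
  m=3: -0.078651-0.198042i × +0.000281-0.000777i = -0.000176+0.000005i  (running Σ = +0.194911-0.000002i)
  m=4: +0.001210-0.061890i × -0.000025+0.000016i = +0.000001+0.000002i  (running Σ = +0.194912+0.000000i)
  m=5: +0.004192-0.009461i × +0.000001+0.000000i = +0.000000-0.000000i  (running Σ = +0.194912-0.000000i)
Total Σ_m = +0.194912-0.000000i. Multiply by 1.142397: +0.222667-0.000000i. P_5(cos γ) = 0.222667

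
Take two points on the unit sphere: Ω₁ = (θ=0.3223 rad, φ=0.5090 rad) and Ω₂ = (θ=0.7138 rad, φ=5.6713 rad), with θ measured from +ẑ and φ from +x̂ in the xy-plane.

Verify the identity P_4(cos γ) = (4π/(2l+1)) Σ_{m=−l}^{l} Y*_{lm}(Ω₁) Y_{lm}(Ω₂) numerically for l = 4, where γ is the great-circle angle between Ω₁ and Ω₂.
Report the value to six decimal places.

-0.211180

Addition theorem: P_4(cos γ) = (4π/9) Σ_m Y*_{lm}(Ω₁) Y_{lm}(Ω₂), m = −4…4:
  [-4]  conj(Y_{4,-4})(Ω₁) = (-0.001998, 0.003981) ; Y_{4,-4}(Ω₂) = (-0.062500, 0.052010) ; Δ = (-0.000082, -0.000353)
  [-3]  conj(Y_{4,-3})(Ω₁) = (0.001652, 0.037693) ; Y_{4,-3}(Ω₂) = (-0.069505, 0.256258) ; Δ = (-0.009774, -0.002197)
  [-2]  conj(Y_{4,-2})(Ω₁) = (0.093360, 0.151322) ; Y_{4,-2}(Ω₂) = (0.146278, 0.404462) ; Δ = (-0.047548, 0.059896)
  [-1]  conj(Y_{4,-1})(Ω₁) = (0.409296, 0.228406) ; Y_{4,-1}(Ω₂) = (0.191545, 0.134412) ; Δ = (0.047698, 0.098764)
  [+0]  conj(Y_{4,0})(Ω₁) = (0.459016, -0.000000) ; Y_{4,0}(Ω₂) = (-0.287211, 0.000000) ; Δ = (-0.131835, 0.000000)
  [+1]  conj(Y_{4,1})(Ω₁) = (-0.409296, 0.228406) ; Y_{4,1}(Ω₂) = (-0.191545, 0.134412) ; Δ = (0.047698, -0.098764)
  [+2]  conj(Y_{4,2})(Ω₁) = (0.093360, -0.151322) ; Y_{4,2}(Ω₂) = (0.146278, -0.404462) ; Δ = (-0.047548, -0.059896)
  [+3]  conj(Y_{4,3})(Ω₁) = (-0.001652, 0.037693) ; Y_{4,3}(Ω₂) = (0.069505, 0.256258) ; Δ = (-0.009774, 0.002197)
  [+4]  conj(Y_{4,4})(Ω₁) = (-0.001998, -0.003981) ; Y_{4,4}(Ω₂) = (-0.062500, -0.052010) ; Δ = (-0.000082, 0.000353)
Σ over m = (-0.151246, -0.000000); ×(4π/9) → (-0.211180, -0.000000). Real part: -0.211180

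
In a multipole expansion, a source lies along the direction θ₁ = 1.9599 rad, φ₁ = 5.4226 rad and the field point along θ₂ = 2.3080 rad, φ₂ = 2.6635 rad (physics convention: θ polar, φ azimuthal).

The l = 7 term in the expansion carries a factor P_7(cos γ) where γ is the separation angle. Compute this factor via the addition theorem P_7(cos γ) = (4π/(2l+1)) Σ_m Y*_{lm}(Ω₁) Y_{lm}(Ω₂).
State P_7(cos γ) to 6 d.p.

0.062281

Expand P_7 via completeness: Σ_{m} conj(Y_{7,m}) at Ω₁ times Y_{7,m} at Ω₂ —
  [-7]  conj(Y_{7,-7})(Ω₁) = 0.28059 + 0.07437j ; Y_{7,-7}(Ω₂) = 0.05969 + 0.01241j ; Δ = 0.01582 + 0.00792j
  [-6]  conj(Y_{7,-6})(Ω₁) = -0.19415 - 0.40077j ; Y_{7,-6}(Ω₂) = 0.19944 - 0.05585j ; Δ = -0.06110 - 0.06909j
  [-5]  conj(Y_{7,-5})(Ω₁) = -0.08627 + 0.19877j ; Y_{7,-5}(Ω₂) = 0.29078 - 0.27150j ; Δ = 0.02888 + 0.08122j
  [-4]  conj(Y_{7,-4})(Ω₁) = -0.22004 + 0.06825j ; Y_{7,-4}(Ω₂) = 0.14270 - 0.40141j ; Δ = -0.00401 + 0.09806j
  [-3]  conj(Y_{7,-3})(Ω₁) = 0.26261 + 0.16458j ; Y_{7,-3}(Ω₂) = -0.01452 - 0.10567j ; Δ = 0.01358 - 0.03014j
  [-2]  conj(Y_{7,-2})(Ω₁) = 0.01622 + 0.10707j ; Y_{7,-2}(Ω₂) = 0.18306 + 0.25936j ; Δ = -0.02480 + 0.02381j
  [-1]  conj(Y_{7,-1})(Ω₁) = 0.21020 - 0.24444j ; Y_{7,-1}(Ω₂) = 0.23044 + 0.11941j ; Δ = 0.07763 - 0.03123j
  [+0]  conj(Y_{7,0})(Ω₁) = 0.07101 + 0.00000j ; Y_{7,0}(Ω₂) = -0.24876 + 0.00000j ; Δ = -0.01767 + 0.00000j
  [+1]  conj(Y_{7,1})(Ω₁) = -0.21020 - 0.24444j ; Y_{7,1}(Ω₂) = -0.23044 + 0.11941j ; Δ = 0.07763 + 0.03123j
  [+2]  conj(Y_{7,2})(Ω₁) = 0.01622 - 0.10707j ; Y_{7,2}(Ω₂) = 0.18306 - 0.25936j ; Δ = -0.02480 - 0.02381j
  [+3]  conj(Y_{7,3})(Ω₁) = -0.26261 + 0.16458j ; Y_{7,3}(Ω₂) = 0.01452 - 0.10567j ; Δ = 0.01358 + 0.03014j
  [+4]  conj(Y_{7,4})(Ω₁) = -0.22004 - 0.06825j ; Y_{7,4}(Ω₂) = 0.14270 + 0.40141j ; Δ = -0.00401 - 0.09806j
  [+5]  conj(Y_{7,5})(Ω₁) = 0.08627 + 0.19877j ; Y_{7,5}(Ω₂) = -0.29078 - 0.27150j ; Δ = 0.02888 - 0.08122j
  [+6]  conj(Y_{7,6})(Ω₁) = -0.19415 + 0.40077j ; Y_{7,6}(Ω₂) = 0.19944 + 0.05585j ; Δ = -0.06110 + 0.06909j
  [+7]  conj(Y_{7,7})(Ω₁) = -0.28059 + 0.07437j ; Y_{7,7}(Ω₂) = -0.05969 + 0.01241j ; Δ = 0.01582 - 0.00792j
Total Σ_m = 0.07434 + 0.00000j. Multiply by 0.837758: 0.06228 + 0.00000j. P_7(cos γ) = 0.062281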